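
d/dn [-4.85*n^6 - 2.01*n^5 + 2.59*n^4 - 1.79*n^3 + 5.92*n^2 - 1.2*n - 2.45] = -29.1*n^5 - 10.05*n^4 + 10.36*n^3 - 5.37*n^2 + 11.84*n - 1.2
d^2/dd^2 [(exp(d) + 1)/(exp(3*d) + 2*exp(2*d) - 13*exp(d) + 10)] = (4*exp(6*d) + 15*exp(5*d) + 78*exp(4*d) - 114*exp(3*d) - 288*exp(2*d) + 219*exp(d) + 230)*exp(d)/(exp(9*d) + 6*exp(8*d) - 27*exp(7*d) - 118*exp(6*d) + 471*exp(5*d) + 354*exp(4*d) - 3457*exp(3*d) + 5670*exp(2*d) - 3900*exp(d) + 1000)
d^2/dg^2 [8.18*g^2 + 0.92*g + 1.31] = 16.3600000000000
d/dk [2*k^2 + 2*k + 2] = 4*k + 2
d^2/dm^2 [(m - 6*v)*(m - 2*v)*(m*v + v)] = 2*v*(3*m - 8*v + 1)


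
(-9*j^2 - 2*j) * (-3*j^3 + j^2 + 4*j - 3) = 27*j^5 - 3*j^4 - 38*j^3 + 19*j^2 + 6*j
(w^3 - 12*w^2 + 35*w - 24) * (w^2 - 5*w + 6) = w^5 - 17*w^4 + 101*w^3 - 271*w^2 + 330*w - 144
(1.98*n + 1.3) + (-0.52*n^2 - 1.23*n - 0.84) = -0.52*n^2 + 0.75*n + 0.46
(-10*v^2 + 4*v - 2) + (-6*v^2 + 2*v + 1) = -16*v^2 + 6*v - 1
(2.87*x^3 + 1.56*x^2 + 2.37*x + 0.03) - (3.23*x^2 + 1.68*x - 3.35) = 2.87*x^3 - 1.67*x^2 + 0.69*x + 3.38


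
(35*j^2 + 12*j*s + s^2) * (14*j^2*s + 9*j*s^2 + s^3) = 490*j^4*s + 483*j^3*s^2 + 157*j^2*s^3 + 21*j*s^4 + s^5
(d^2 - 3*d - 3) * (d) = d^3 - 3*d^2 - 3*d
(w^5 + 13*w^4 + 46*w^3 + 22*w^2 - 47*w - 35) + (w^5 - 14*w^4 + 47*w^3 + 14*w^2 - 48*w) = 2*w^5 - w^4 + 93*w^3 + 36*w^2 - 95*w - 35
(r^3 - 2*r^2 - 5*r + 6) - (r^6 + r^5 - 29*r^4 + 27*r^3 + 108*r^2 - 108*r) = -r^6 - r^5 + 29*r^4 - 26*r^3 - 110*r^2 + 103*r + 6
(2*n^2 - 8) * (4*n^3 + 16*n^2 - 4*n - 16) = 8*n^5 + 32*n^4 - 40*n^3 - 160*n^2 + 32*n + 128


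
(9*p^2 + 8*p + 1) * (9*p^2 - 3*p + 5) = 81*p^4 + 45*p^3 + 30*p^2 + 37*p + 5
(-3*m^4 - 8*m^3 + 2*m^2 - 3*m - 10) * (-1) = 3*m^4 + 8*m^3 - 2*m^2 + 3*m + 10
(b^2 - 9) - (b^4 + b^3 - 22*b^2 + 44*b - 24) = -b^4 - b^3 + 23*b^2 - 44*b + 15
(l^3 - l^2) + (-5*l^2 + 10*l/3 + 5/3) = l^3 - 6*l^2 + 10*l/3 + 5/3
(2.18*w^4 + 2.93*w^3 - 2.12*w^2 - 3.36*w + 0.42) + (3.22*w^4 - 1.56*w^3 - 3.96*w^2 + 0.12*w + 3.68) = 5.4*w^4 + 1.37*w^3 - 6.08*w^2 - 3.24*w + 4.1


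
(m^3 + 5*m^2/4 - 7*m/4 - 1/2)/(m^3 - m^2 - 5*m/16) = 4*(m^2 + m - 2)/(m*(4*m - 5))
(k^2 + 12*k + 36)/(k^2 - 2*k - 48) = (k + 6)/(k - 8)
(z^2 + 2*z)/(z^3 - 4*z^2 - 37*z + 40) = z*(z + 2)/(z^3 - 4*z^2 - 37*z + 40)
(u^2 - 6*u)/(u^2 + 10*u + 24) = u*(u - 6)/(u^2 + 10*u + 24)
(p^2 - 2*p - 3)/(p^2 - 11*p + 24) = (p + 1)/(p - 8)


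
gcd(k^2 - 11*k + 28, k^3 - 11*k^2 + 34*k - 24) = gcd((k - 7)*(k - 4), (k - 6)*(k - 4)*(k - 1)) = k - 4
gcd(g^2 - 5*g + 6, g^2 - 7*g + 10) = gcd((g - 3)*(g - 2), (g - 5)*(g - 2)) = g - 2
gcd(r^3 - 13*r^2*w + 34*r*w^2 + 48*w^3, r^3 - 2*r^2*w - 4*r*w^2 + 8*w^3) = 1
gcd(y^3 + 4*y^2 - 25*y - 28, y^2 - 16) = y - 4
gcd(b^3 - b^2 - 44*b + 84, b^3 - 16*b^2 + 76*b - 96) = b^2 - 8*b + 12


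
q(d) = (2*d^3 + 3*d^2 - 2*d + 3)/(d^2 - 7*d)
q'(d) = (7 - 2*d)*(2*d^3 + 3*d^2 - 2*d + 3)/(d^2 - 7*d)^2 + (6*d^2 + 6*d - 2)/(d^2 - 7*d) = (2*d^4 - 28*d^3 - 19*d^2 - 6*d + 21)/(d^2*(d^2 - 14*d + 49))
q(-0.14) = 3.33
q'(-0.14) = 21.56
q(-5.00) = -2.70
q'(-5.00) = 1.20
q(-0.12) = 3.84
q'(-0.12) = 29.45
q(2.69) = -5.02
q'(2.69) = -4.26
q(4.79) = -26.64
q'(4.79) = -22.02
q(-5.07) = -2.78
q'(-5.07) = 1.21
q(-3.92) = -1.48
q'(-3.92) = 1.04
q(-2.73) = -0.37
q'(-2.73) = 0.82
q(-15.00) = -18.31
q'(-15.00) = 1.76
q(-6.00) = -3.96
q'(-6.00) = 1.32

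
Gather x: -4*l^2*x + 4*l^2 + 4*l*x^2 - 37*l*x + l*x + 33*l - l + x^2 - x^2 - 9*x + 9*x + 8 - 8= 4*l^2 + 4*l*x^2 + 32*l + x*(-4*l^2 - 36*l)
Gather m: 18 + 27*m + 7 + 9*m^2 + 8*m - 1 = 9*m^2 + 35*m + 24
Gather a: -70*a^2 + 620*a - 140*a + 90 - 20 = -70*a^2 + 480*a + 70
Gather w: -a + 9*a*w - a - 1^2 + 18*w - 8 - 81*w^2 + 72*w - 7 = -2*a - 81*w^2 + w*(9*a + 90) - 16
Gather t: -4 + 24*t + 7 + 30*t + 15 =54*t + 18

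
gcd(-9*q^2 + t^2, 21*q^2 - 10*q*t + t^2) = 3*q - t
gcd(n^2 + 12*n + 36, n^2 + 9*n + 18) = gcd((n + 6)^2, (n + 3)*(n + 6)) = n + 6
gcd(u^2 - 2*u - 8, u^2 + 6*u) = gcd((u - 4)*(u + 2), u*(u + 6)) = 1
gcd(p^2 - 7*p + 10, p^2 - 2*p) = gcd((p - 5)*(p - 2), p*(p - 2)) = p - 2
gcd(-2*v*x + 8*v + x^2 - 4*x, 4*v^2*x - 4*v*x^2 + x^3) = -2*v + x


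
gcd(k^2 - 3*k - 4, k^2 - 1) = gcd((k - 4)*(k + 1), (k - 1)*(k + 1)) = k + 1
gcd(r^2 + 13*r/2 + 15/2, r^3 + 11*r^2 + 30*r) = r + 5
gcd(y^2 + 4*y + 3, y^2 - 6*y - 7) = y + 1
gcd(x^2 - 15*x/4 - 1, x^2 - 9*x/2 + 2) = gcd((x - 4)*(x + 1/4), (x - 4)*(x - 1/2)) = x - 4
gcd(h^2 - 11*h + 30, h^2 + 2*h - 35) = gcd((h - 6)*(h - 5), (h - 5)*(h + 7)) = h - 5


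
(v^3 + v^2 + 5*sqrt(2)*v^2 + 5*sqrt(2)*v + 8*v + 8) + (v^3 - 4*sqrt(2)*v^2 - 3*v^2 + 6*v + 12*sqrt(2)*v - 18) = 2*v^3 - 2*v^2 + sqrt(2)*v^2 + 14*v + 17*sqrt(2)*v - 10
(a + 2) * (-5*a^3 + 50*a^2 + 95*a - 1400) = -5*a^4 + 40*a^3 + 195*a^2 - 1210*a - 2800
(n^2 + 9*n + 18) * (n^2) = n^4 + 9*n^3 + 18*n^2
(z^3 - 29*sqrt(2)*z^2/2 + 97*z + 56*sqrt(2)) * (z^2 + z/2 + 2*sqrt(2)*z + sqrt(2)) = z^5 - 25*sqrt(2)*z^4/2 + z^4/2 - 25*sqrt(2)*z^3/4 + 39*z^3 + 39*z^2/2 + 250*sqrt(2)*z^2 + 125*sqrt(2)*z + 224*z + 112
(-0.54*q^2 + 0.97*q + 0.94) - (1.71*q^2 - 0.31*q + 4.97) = -2.25*q^2 + 1.28*q - 4.03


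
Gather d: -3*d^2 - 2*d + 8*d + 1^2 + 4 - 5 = -3*d^2 + 6*d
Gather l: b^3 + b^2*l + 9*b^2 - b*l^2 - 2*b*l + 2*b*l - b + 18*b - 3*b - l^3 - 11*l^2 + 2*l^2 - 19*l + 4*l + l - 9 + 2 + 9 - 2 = b^3 + 9*b^2 + 14*b - l^3 + l^2*(-b - 9) + l*(b^2 - 14)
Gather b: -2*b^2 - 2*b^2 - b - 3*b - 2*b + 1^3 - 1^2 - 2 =-4*b^2 - 6*b - 2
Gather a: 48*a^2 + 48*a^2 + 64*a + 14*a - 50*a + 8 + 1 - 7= 96*a^2 + 28*a + 2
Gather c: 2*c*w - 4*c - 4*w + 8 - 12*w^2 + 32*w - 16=c*(2*w - 4) - 12*w^2 + 28*w - 8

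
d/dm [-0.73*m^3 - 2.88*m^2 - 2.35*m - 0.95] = -2.19*m^2 - 5.76*m - 2.35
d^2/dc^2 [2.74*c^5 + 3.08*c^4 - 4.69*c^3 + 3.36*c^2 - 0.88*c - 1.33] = 54.8*c^3 + 36.96*c^2 - 28.14*c + 6.72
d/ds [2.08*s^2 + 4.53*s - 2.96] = 4.16*s + 4.53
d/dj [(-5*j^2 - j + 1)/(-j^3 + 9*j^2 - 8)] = (-3*j*(j - 6)*(5*j^2 + j - 1) + (10*j + 1)*(j^3 - 9*j^2 + 8))/(j^3 - 9*j^2 + 8)^2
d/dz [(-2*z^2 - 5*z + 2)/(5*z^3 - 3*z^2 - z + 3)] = (10*z^4 + 50*z^3 - 43*z^2 - 13)/(25*z^6 - 30*z^5 - z^4 + 36*z^3 - 17*z^2 - 6*z + 9)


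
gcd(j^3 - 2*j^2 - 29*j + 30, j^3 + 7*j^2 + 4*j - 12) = j - 1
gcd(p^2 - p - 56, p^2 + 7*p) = p + 7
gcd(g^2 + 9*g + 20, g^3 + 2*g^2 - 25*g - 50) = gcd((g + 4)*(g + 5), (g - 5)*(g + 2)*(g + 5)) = g + 5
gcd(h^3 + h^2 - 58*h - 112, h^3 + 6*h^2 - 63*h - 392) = h^2 - h - 56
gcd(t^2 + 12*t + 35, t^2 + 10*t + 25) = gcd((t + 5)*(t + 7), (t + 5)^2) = t + 5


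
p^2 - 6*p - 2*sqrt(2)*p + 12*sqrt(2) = (p - 6)*(p - 2*sqrt(2))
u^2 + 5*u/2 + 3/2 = (u + 1)*(u + 3/2)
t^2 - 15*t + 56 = (t - 8)*(t - 7)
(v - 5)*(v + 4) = v^2 - v - 20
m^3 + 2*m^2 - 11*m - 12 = (m - 3)*(m + 1)*(m + 4)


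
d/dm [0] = 0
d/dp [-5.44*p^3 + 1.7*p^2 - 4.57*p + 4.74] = -16.32*p^2 + 3.4*p - 4.57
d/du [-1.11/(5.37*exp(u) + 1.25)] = 5.9607*exp(u)/(5.37*exp(u) + 1.25)^2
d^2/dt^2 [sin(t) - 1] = -sin(t)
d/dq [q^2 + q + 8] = 2*q + 1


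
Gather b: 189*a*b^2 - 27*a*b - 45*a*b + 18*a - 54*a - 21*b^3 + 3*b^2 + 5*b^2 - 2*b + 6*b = -36*a - 21*b^3 + b^2*(189*a + 8) + b*(4 - 72*a)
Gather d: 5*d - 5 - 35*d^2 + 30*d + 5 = -35*d^2 + 35*d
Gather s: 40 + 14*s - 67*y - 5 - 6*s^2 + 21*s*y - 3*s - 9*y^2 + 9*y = -6*s^2 + s*(21*y + 11) - 9*y^2 - 58*y + 35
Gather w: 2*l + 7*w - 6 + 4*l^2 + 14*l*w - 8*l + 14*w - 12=4*l^2 - 6*l + w*(14*l + 21) - 18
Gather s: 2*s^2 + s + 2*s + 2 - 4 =2*s^2 + 3*s - 2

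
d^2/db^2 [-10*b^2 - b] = -20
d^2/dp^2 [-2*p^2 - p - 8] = -4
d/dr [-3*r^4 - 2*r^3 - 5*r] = -12*r^3 - 6*r^2 - 5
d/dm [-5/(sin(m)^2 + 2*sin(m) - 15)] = 10*(sin(m) + 1)*cos(m)/(sin(m)^2 + 2*sin(m) - 15)^2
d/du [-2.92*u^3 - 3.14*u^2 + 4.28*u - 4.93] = -8.76*u^2 - 6.28*u + 4.28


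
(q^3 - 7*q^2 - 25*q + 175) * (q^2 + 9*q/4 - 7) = q^5 - 19*q^4/4 - 191*q^3/4 + 671*q^2/4 + 2275*q/4 - 1225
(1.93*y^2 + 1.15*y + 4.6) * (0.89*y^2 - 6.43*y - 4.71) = 1.7177*y^4 - 11.3864*y^3 - 12.3908*y^2 - 34.9945*y - 21.666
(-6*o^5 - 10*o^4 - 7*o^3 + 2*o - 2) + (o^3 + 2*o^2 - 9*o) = -6*o^5 - 10*o^4 - 6*o^3 + 2*o^2 - 7*o - 2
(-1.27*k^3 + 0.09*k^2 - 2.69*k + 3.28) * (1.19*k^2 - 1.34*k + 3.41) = -1.5113*k^5 + 1.8089*k^4 - 7.6524*k^3 + 7.8147*k^2 - 13.5681*k + 11.1848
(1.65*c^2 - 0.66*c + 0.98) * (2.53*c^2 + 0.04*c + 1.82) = 4.1745*c^4 - 1.6038*c^3 + 5.456*c^2 - 1.162*c + 1.7836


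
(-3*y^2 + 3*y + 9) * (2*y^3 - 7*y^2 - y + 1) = -6*y^5 + 27*y^4 - 69*y^2 - 6*y + 9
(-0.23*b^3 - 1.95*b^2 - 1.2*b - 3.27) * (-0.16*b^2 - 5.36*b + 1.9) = 0.0368*b^5 + 1.5448*b^4 + 10.207*b^3 + 3.2502*b^2 + 15.2472*b - 6.213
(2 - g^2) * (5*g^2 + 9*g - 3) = -5*g^4 - 9*g^3 + 13*g^2 + 18*g - 6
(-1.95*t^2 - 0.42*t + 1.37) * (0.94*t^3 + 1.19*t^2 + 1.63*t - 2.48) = -1.833*t^5 - 2.7153*t^4 - 2.3905*t^3 + 5.7817*t^2 + 3.2747*t - 3.3976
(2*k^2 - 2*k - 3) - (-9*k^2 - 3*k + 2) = 11*k^2 + k - 5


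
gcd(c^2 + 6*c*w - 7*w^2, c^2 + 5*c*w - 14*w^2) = c + 7*w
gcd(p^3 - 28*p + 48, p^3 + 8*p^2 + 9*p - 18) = p + 6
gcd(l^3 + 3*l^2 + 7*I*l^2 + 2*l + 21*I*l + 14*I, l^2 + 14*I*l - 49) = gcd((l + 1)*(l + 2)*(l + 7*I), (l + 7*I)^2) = l + 7*I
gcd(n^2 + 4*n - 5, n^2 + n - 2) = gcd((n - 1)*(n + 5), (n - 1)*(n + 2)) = n - 1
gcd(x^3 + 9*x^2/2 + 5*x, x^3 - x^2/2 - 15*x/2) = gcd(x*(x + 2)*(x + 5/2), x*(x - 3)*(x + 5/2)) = x^2 + 5*x/2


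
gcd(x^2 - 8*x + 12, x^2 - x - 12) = 1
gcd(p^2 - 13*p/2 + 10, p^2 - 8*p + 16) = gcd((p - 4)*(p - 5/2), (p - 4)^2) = p - 4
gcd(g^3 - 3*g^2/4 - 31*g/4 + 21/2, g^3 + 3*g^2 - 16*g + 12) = g - 2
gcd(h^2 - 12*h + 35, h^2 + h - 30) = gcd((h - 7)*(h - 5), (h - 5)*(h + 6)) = h - 5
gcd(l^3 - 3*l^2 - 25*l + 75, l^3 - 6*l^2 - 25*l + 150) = l^2 - 25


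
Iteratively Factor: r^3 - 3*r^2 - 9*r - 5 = (r - 5)*(r^2 + 2*r + 1) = (r - 5)*(r + 1)*(r + 1)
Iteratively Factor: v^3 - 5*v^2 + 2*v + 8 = (v - 2)*(v^2 - 3*v - 4) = (v - 4)*(v - 2)*(v + 1)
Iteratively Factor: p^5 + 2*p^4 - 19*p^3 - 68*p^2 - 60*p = (p + 2)*(p^4 - 19*p^2 - 30*p) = (p + 2)^2*(p^3 - 2*p^2 - 15*p) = p*(p + 2)^2*(p^2 - 2*p - 15) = p*(p - 5)*(p + 2)^2*(p + 3)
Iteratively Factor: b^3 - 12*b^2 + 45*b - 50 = (b - 5)*(b^2 - 7*b + 10) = (b - 5)^2*(b - 2)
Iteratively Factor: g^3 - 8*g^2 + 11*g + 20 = (g - 4)*(g^2 - 4*g - 5) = (g - 4)*(g + 1)*(g - 5)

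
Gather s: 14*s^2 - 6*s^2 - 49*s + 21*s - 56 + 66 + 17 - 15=8*s^2 - 28*s + 12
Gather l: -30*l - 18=-30*l - 18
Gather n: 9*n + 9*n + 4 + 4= 18*n + 8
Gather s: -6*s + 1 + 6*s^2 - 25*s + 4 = 6*s^2 - 31*s + 5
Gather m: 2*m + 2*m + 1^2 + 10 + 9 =4*m + 20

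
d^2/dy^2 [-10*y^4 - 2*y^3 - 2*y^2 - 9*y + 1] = -120*y^2 - 12*y - 4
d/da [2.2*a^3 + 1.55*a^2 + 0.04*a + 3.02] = 6.6*a^2 + 3.1*a + 0.04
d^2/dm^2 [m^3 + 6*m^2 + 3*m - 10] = 6*m + 12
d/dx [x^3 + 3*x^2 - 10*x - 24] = 3*x^2 + 6*x - 10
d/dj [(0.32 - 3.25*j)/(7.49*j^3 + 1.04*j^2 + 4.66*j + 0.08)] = (48.685*j^3 - 3.8104*j^2 - 0.6656*j - 1.7512)/(56.1001*j^6 + 15.5792*j^5 + 70.8884*j^4 + 10.8912*j^3 + 21.882*j^2 + 0.7456*j + 0.0064)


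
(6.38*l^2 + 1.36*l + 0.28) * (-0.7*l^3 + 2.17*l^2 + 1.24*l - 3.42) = -4.466*l^5 + 12.8926*l^4 + 10.6664*l^3 - 19.5256*l^2 - 4.304*l - 0.9576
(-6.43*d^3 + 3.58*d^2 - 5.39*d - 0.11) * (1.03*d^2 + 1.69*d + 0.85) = -6.6229*d^5 - 7.1793*d^4 - 4.967*d^3 - 6.1794*d^2 - 4.7674*d - 0.0935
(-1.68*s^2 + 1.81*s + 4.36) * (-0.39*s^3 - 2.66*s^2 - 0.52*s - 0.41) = 0.6552*s^5 + 3.7629*s^4 - 5.6414*s^3 - 11.85*s^2 - 3.0093*s - 1.7876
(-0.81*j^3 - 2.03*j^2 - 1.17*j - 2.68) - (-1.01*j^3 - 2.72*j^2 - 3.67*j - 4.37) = 0.2*j^3 + 0.69*j^2 + 2.5*j + 1.69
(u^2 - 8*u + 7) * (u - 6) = u^3 - 14*u^2 + 55*u - 42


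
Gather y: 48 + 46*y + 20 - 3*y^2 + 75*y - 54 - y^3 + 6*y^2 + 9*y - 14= -y^3 + 3*y^2 + 130*y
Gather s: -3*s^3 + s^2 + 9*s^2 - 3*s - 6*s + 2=-3*s^3 + 10*s^2 - 9*s + 2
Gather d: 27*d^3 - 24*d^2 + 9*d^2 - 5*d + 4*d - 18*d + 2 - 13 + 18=27*d^3 - 15*d^2 - 19*d + 7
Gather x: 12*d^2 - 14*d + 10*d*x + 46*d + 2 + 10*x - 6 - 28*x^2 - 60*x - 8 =12*d^2 + 32*d - 28*x^2 + x*(10*d - 50) - 12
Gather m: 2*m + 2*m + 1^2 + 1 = 4*m + 2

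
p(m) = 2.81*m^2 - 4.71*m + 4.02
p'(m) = 5.62*m - 4.71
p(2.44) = 9.26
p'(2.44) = 9.00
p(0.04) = 3.84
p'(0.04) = -4.49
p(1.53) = 3.39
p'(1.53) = 3.89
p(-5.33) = 108.95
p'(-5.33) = -34.66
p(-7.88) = 215.62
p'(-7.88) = -49.00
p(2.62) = 10.97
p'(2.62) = 10.01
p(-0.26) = 5.43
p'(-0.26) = -6.17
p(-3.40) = 52.52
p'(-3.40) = -23.82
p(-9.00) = 274.02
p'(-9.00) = -55.29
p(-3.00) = 43.44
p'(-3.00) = -21.57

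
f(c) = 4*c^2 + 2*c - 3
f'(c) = 8*c + 2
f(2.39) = 24.63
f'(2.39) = 21.12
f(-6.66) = 161.10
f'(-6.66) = -51.28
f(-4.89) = 82.87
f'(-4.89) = -37.12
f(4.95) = 104.91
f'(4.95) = 41.60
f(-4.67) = 74.90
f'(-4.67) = -35.36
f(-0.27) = -3.25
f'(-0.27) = -0.16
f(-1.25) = 0.75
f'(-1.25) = -8.00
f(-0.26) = -3.25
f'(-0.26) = -0.08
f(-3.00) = 27.00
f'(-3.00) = -22.00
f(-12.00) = 549.00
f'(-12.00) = -94.00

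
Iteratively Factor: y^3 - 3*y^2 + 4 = (y + 1)*(y^2 - 4*y + 4) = (y - 2)*(y + 1)*(y - 2)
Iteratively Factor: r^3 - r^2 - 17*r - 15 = (r + 3)*(r^2 - 4*r - 5) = (r + 1)*(r + 3)*(r - 5)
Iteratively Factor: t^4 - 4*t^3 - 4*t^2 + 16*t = (t)*(t^3 - 4*t^2 - 4*t + 16) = t*(t - 2)*(t^2 - 2*t - 8) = t*(t - 2)*(t + 2)*(t - 4)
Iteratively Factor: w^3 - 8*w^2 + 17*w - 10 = (w - 2)*(w^2 - 6*w + 5) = (w - 5)*(w - 2)*(w - 1)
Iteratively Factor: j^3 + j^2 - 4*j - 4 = (j + 2)*(j^2 - j - 2) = (j + 1)*(j + 2)*(j - 2)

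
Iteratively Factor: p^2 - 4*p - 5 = (p + 1)*(p - 5)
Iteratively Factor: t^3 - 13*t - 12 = (t + 1)*(t^2 - t - 12) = (t - 4)*(t + 1)*(t + 3)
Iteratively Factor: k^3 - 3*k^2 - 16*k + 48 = (k - 3)*(k^2 - 16) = (k - 3)*(k + 4)*(k - 4)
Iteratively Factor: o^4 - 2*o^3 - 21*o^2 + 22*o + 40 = (o + 4)*(o^3 - 6*o^2 + 3*o + 10) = (o - 2)*(o + 4)*(o^2 - 4*o - 5) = (o - 5)*(o - 2)*(o + 4)*(o + 1)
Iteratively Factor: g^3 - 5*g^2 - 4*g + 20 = (g - 5)*(g^2 - 4) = (g - 5)*(g - 2)*(g + 2)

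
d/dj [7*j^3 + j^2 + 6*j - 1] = 21*j^2 + 2*j + 6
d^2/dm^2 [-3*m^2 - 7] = -6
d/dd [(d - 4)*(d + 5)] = 2*d + 1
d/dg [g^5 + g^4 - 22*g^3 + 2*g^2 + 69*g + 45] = 5*g^4 + 4*g^3 - 66*g^2 + 4*g + 69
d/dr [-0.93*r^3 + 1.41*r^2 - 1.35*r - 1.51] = -2.79*r^2 + 2.82*r - 1.35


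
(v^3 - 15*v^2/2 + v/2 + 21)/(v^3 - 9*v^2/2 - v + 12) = (v - 7)/(v - 4)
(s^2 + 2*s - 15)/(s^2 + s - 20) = (s - 3)/(s - 4)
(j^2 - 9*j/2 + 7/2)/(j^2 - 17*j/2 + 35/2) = (j - 1)/(j - 5)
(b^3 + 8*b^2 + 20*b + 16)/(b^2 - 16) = (b^2 + 4*b + 4)/(b - 4)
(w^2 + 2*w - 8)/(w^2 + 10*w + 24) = (w - 2)/(w + 6)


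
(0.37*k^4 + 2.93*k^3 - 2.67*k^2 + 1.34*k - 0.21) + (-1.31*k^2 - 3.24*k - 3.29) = 0.37*k^4 + 2.93*k^3 - 3.98*k^2 - 1.9*k - 3.5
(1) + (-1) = 0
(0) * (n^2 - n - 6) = 0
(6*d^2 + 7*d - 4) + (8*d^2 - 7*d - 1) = 14*d^2 - 5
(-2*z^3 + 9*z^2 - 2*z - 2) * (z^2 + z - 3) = -2*z^5 + 7*z^4 + 13*z^3 - 31*z^2 + 4*z + 6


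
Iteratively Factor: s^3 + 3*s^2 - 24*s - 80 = (s - 5)*(s^2 + 8*s + 16) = (s - 5)*(s + 4)*(s + 4)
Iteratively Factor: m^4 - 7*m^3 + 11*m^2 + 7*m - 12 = (m - 1)*(m^3 - 6*m^2 + 5*m + 12) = (m - 3)*(m - 1)*(m^2 - 3*m - 4) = (m - 3)*(m - 1)*(m + 1)*(m - 4)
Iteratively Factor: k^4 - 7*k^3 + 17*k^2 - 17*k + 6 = (k - 1)*(k^3 - 6*k^2 + 11*k - 6) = (k - 1)^2*(k^2 - 5*k + 6) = (k - 3)*(k - 1)^2*(k - 2)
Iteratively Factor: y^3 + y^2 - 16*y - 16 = (y - 4)*(y^2 + 5*y + 4) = (y - 4)*(y + 1)*(y + 4)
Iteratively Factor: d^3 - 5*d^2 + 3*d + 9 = (d - 3)*(d^2 - 2*d - 3) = (d - 3)^2*(d + 1)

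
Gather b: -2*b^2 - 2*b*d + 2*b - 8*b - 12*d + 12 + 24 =-2*b^2 + b*(-2*d - 6) - 12*d + 36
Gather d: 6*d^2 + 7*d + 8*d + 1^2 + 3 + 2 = 6*d^2 + 15*d + 6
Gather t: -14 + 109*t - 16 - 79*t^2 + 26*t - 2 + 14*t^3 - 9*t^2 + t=14*t^3 - 88*t^2 + 136*t - 32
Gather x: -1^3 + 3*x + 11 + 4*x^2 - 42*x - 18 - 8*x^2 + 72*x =-4*x^2 + 33*x - 8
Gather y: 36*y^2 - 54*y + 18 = 36*y^2 - 54*y + 18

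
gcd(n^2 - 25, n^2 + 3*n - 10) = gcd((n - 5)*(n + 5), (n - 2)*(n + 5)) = n + 5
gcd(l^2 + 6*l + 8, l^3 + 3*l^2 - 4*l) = l + 4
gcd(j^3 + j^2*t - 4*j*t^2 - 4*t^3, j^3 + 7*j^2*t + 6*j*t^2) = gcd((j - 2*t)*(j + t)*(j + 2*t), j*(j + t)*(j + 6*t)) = j + t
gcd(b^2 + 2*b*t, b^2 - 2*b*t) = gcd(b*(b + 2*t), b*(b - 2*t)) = b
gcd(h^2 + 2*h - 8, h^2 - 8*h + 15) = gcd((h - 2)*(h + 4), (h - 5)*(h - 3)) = 1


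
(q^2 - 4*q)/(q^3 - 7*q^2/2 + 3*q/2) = 2*(q - 4)/(2*q^2 - 7*q + 3)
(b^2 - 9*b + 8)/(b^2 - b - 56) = (b - 1)/(b + 7)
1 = 1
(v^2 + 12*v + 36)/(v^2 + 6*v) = (v + 6)/v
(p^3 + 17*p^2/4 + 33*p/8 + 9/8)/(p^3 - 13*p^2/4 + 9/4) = (2*p^2 + 7*p + 3)/(2*(p^2 - 4*p + 3))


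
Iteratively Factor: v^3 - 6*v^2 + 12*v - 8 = (v - 2)*(v^2 - 4*v + 4) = (v - 2)^2*(v - 2)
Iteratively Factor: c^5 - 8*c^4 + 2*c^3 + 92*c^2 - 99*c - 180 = (c - 5)*(c^4 - 3*c^3 - 13*c^2 + 27*c + 36) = (c - 5)*(c - 4)*(c^3 + c^2 - 9*c - 9) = (c - 5)*(c - 4)*(c + 1)*(c^2 - 9) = (c - 5)*(c - 4)*(c + 1)*(c + 3)*(c - 3)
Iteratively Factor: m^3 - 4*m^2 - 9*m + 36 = (m - 3)*(m^2 - m - 12) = (m - 3)*(m + 3)*(m - 4)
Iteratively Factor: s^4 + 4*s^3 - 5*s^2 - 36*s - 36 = (s - 3)*(s^3 + 7*s^2 + 16*s + 12) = (s - 3)*(s + 2)*(s^2 + 5*s + 6) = (s - 3)*(s + 2)*(s + 3)*(s + 2)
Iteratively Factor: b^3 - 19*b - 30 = (b + 3)*(b^2 - 3*b - 10) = (b - 5)*(b + 3)*(b + 2)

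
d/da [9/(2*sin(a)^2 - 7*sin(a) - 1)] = 9*(7 - 4*sin(a))*cos(a)/(7*sin(a) + cos(2*a))^2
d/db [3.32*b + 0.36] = 3.32000000000000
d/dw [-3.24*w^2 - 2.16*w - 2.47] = -6.48*w - 2.16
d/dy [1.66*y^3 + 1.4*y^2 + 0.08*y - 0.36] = 4.98*y^2 + 2.8*y + 0.08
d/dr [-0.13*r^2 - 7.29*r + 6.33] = -0.26*r - 7.29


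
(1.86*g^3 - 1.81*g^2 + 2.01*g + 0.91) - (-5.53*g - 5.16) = 1.86*g^3 - 1.81*g^2 + 7.54*g + 6.07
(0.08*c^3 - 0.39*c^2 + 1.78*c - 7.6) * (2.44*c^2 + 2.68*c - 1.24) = 0.1952*c^5 - 0.7372*c^4 + 3.1988*c^3 - 13.29*c^2 - 22.5752*c + 9.424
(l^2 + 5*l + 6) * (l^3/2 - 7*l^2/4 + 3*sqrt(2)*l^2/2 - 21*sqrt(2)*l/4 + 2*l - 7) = l^5/2 + 3*l^4/4 + 3*sqrt(2)*l^4/2 - 15*l^3/4 + 9*sqrt(2)*l^3/4 - 69*sqrt(2)*l^2/4 - 15*l^2/2 - 63*sqrt(2)*l/2 - 23*l - 42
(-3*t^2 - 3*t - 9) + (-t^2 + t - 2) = -4*t^2 - 2*t - 11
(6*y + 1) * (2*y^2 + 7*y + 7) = 12*y^3 + 44*y^2 + 49*y + 7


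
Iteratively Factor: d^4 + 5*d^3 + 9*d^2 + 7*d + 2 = (d + 1)*(d^3 + 4*d^2 + 5*d + 2) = (d + 1)^2*(d^2 + 3*d + 2) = (d + 1)^3*(d + 2)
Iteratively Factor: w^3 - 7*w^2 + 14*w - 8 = (w - 1)*(w^2 - 6*w + 8) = (w - 2)*(w - 1)*(w - 4)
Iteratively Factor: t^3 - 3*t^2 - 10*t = (t)*(t^2 - 3*t - 10) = t*(t - 5)*(t + 2)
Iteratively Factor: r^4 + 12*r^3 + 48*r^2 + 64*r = (r)*(r^3 + 12*r^2 + 48*r + 64) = r*(r + 4)*(r^2 + 8*r + 16) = r*(r + 4)^2*(r + 4)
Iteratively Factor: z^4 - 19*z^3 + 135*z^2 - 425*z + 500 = (z - 4)*(z^3 - 15*z^2 + 75*z - 125) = (z - 5)*(z - 4)*(z^2 - 10*z + 25) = (z - 5)^2*(z - 4)*(z - 5)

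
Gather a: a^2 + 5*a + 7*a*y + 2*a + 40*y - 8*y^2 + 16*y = a^2 + a*(7*y + 7) - 8*y^2 + 56*y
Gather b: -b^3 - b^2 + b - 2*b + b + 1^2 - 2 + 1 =-b^3 - b^2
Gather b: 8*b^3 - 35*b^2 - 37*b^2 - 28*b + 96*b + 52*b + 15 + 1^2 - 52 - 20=8*b^3 - 72*b^2 + 120*b - 56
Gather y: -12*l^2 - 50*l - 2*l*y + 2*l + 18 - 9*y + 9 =-12*l^2 - 48*l + y*(-2*l - 9) + 27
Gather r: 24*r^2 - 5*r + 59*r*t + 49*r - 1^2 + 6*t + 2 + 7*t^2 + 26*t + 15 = 24*r^2 + r*(59*t + 44) + 7*t^2 + 32*t + 16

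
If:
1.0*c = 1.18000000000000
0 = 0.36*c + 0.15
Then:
No Solution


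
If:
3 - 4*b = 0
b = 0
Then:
No Solution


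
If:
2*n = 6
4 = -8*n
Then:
No Solution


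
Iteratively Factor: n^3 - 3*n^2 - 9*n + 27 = (n - 3)*(n^2 - 9) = (n - 3)*(n + 3)*(n - 3)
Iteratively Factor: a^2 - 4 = (a + 2)*(a - 2)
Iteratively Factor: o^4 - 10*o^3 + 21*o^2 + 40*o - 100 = (o - 5)*(o^3 - 5*o^2 - 4*o + 20) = (o - 5)*(o - 2)*(o^2 - 3*o - 10) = (o - 5)^2*(o - 2)*(o + 2)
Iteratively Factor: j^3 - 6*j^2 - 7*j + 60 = (j - 5)*(j^2 - j - 12) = (j - 5)*(j - 4)*(j + 3)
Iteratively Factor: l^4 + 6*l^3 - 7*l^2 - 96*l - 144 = (l + 3)*(l^3 + 3*l^2 - 16*l - 48) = (l - 4)*(l + 3)*(l^2 + 7*l + 12) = (l - 4)*(l + 3)^2*(l + 4)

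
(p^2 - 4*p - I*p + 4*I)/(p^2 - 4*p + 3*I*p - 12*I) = (p - I)/(p + 3*I)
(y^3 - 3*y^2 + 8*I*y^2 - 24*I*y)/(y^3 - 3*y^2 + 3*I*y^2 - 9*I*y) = (y + 8*I)/(y + 3*I)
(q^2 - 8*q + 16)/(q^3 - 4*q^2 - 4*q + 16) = (q - 4)/(q^2 - 4)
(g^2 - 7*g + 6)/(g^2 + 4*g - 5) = (g - 6)/(g + 5)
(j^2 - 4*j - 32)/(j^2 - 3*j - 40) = (j + 4)/(j + 5)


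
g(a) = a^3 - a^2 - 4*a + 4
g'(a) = 3*a^2 - 2*a - 4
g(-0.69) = 5.96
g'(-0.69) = -1.19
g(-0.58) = 5.79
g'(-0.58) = -1.83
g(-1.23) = 5.55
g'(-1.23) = 3.00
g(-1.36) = 5.07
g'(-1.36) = 4.27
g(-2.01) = -0.12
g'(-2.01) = 12.14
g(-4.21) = -71.50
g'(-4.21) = 57.59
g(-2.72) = -12.64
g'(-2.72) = 23.64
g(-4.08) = -64.24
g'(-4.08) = 54.10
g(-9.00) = -770.00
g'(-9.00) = 257.00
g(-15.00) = -3536.00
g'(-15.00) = 701.00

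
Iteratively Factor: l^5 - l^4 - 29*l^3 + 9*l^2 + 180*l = (l + 4)*(l^4 - 5*l^3 - 9*l^2 + 45*l) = (l - 5)*(l + 4)*(l^3 - 9*l) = (l - 5)*(l + 3)*(l + 4)*(l^2 - 3*l) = l*(l - 5)*(l + 3)*(l + 4)*(l - 3)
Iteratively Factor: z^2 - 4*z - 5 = (z + 1)*(z - 5)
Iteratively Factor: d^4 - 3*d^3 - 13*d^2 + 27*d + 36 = (d - 3)*(d^3 - 13*d - 12) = (d - 4)*(d - 3)*(d^2 + 4*d + 3) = (d - 4)*(d - 3)*(d + 3)*(d + 1)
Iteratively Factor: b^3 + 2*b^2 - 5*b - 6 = (b - 2)*(b^2 + 4*b + 3) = (b - 2)*(b + 1)*(b + 3)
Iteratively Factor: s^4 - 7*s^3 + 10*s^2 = (s - 2)*(s^3 - 5*s^2) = s*(s - 2)*(s^2 - 5*s) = s*(s - 5)*(s - 2)*(s)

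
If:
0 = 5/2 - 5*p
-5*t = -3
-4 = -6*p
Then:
No Solution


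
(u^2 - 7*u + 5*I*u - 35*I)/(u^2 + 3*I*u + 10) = (u - 7)/(u - 2*I)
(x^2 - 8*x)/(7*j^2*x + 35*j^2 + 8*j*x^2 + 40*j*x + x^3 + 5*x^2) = x*(x - 8)/(7*j^2*x + 35*j^2 + 8*j*x^2 + 40*j*x + x^3 + 5*x^2)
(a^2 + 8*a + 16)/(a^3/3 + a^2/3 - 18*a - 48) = 3*(a^2 + 8*a + 16)/(a^3 + a^2 - 54*a - 144)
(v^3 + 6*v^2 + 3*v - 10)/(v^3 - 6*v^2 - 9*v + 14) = (v + 5)/(v - 7)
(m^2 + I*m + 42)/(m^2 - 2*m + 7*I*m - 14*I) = (m - 6*I)/(m - 2)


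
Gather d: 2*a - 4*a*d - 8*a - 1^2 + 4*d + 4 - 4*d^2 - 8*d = -6*a - 4*d^2 + d*(-4*a - 4) + 3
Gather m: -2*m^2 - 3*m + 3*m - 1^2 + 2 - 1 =-2*m^2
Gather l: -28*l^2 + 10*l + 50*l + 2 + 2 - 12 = -28*l^2 + 60*l - 8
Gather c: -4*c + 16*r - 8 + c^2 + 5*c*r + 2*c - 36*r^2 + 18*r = c^2 + c*(5*r - 2) - 36*r^2 + 34*r - 8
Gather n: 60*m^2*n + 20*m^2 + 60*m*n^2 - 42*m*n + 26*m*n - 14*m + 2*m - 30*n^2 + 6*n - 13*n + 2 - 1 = 20*m^2 - 12*m + n^2*(60*m - 30) + n*(60*m^2 - 16*m - 7) + 1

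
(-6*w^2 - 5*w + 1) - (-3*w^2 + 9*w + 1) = -3*w^2 - 14*w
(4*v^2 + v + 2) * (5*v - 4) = 20*v^3 - 11*v^2 + 6*v - 8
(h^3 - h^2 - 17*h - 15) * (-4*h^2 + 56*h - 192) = -4*h^5 + 60*h^4 - 180*h^3 - 700*h^2 + 2424*h + 2880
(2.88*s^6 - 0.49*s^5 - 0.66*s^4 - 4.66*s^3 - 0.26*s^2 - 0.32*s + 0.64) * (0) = 0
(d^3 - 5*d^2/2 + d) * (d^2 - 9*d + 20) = d^5 - 23*d^4/2 + 87*d^3/2 - 59*d^2 + 20*d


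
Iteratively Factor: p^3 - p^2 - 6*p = (p)*(p^2 - p - 6) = p*(p - 3)*(p + 2)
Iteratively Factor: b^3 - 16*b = (b - 4)*(b^2 + 4*b) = b*(b - 4)*(b + 4)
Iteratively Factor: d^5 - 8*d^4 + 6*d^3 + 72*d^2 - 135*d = (d - 5)*(d^4 - 3*d^3 - 9*d^2 + 27*d) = d*(d - 5)*(d^3 - 3*d^2 - 9*d + 27) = d*(d - 5)*(d + 3)*(d^2 - 6*d + 9) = d*(d - 5)*(d - 3)*(d + 3)*(d - 3)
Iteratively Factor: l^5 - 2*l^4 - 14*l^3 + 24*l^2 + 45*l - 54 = (l + 3)*(l^4 - 5*l^3 + l^2 + 21*l - 18) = (l - 1)*(l + 3)*(l^3 - 4*l^2 - 3*l + 18) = (l - 3)*(l - 1)*(l + 3)*(l^2 - l - 6) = (l - 3)*(l - 1)*(l + 2)*(l + 3)*(l - 3)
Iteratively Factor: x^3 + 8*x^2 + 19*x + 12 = (x + 4)*(x^2 + 4*x + 3) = (x + 1)*(x + 4)*(x + 3)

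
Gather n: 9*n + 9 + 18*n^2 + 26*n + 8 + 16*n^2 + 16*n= 34*n^2 + 51*n + 17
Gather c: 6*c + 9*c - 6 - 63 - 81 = 15*c - 150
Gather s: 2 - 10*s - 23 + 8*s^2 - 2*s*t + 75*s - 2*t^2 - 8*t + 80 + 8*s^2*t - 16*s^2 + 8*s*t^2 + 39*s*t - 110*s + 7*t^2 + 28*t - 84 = s^2*(8*t - 8) + s*(8*t^2 + 37*t - 45) + 5*t^2 + 20*t - 25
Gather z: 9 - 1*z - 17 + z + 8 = 0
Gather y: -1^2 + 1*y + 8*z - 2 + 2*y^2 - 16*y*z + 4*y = 2*y^2 + y*(5 - 16*z) + 8*z - 3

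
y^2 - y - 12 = (y - 4)*(y + 3)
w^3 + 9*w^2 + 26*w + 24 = (w + 2)*(w + 3)*(w + 4)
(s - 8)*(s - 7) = s^2 - 15*s + 56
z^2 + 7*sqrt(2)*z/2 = z*(z + 7*sqrt(2)/2)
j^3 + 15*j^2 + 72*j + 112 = (j + 4)^2*(j + 7)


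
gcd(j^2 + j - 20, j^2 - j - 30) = j + 5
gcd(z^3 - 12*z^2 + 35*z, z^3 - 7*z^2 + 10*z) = z^2 - 5*z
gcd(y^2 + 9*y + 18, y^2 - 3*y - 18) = y + 3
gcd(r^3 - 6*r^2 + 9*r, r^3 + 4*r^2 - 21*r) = r^2 - 3*r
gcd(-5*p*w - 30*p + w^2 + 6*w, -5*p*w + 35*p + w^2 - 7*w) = 5*p - w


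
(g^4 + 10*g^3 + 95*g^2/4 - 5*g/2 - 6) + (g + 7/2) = g^4 + 10*g^3 + 95*g^2/4 - 3*g/2 - 5/2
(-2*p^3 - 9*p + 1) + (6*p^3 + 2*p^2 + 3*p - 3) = 4*p^3 + 2*p^2 - 6*p - 2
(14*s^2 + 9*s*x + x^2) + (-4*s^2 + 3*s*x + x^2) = 10*s^2 + 12*s*x + 2*x^2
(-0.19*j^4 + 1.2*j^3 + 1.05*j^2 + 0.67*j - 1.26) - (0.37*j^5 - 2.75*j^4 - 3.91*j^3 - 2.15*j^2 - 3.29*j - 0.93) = -0.37*j^5 + 2.56*j^4 + 5.11*j^3 + 3.2*j^2 + 3.96*j - 0.33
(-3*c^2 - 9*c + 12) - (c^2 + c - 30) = -4*c^2 - 10*c + 42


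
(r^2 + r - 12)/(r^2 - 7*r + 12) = (r + 4)/(r - 4)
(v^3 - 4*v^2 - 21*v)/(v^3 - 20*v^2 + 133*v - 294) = v*(v + 3)/(v^2 - 13*v + 42)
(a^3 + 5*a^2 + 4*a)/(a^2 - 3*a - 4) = a*(a + 4)/(a - 4)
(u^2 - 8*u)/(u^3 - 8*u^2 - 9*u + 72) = u/(u^2 - 9)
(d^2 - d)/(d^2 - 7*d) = (d - 1)/(d - 7)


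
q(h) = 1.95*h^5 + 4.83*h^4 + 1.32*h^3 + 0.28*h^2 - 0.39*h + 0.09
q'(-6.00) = 8601.69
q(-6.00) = -9176.13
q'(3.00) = 1348.32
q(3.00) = 902.16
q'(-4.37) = 2016.21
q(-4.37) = -1449.28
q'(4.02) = 3867.27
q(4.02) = 3397.42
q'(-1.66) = -4.75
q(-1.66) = 7.57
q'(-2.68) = 157.64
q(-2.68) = -42.69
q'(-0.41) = -1.01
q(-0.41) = 0.32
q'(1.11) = 46.33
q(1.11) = 12.43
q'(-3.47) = 651.71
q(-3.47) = -331.10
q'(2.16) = 426.23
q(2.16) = 210.68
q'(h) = 9.75*h^4 + 19.32*h^3 + 3.96*h^2 + 0.56*h - 0.39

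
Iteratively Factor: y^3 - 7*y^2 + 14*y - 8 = (y - 2)*(y^2 - 5*y + 4) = (y - 2)*(y - 1)*(y - 4)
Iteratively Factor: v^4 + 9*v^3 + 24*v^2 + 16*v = (v + 1)*(v^3 + 8*v^2 + 16*v) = (v + 1)*(v + 4)*(v^2 + 4*v) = v*(v + 1)*(v + 4)*(v + 4)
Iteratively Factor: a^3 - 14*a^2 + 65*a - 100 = (a - 5)*(a^2 - 9*a + 20) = (a - 5)^2*(a - 4)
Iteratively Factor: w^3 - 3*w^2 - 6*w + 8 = (w - 4)*(w^2 + w - 2) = (w - 4)*(w - 1)*(w + 2)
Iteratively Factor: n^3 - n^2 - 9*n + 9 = (n - 3)*(n^2 + 2*n - 3) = (n - 3)*(n + 3)*(n - 1)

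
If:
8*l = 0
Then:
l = 0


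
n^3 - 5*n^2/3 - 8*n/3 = n*(n - 8/3)*(n + 1)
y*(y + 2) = y^2 + 2*y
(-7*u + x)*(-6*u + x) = 42*u^2 - 13*u*x + x^2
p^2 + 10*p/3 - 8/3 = (p - 2/3)*(p + 4)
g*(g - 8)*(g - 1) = g^3 - 9*g^2 + 8*g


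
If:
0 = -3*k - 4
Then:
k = -4/3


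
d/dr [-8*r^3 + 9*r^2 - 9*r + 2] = -24*r^2 + 18*r - 9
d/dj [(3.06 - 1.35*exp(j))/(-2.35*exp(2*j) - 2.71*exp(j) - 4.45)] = (-3.1725*exp(2*j) + 14.382*exp(j) + 14.3001)*exp(j)/(5.5225*exp(4*j) + 12.737*exp(3*j) + 28.2591*exp(2*j) + 24.119*exp(j) + 19.8025)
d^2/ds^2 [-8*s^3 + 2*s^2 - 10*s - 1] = 4 - 48*s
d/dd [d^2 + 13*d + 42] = 2*d + 13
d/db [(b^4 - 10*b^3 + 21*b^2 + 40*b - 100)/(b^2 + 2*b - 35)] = 2*(b^3 + 8*b^2 - 35*b - 24)/(b^2 + 14*b + 49)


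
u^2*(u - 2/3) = u^3 - 2*u^2/3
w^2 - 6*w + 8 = (w - 4)*(w - 2)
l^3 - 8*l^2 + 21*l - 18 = (l - 3)^2*(l - 2)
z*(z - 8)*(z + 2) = z^3 - 6*z^2 - 16*z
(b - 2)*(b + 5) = b^2 + 3*b - 10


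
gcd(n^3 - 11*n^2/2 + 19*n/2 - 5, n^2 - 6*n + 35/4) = n - 5/2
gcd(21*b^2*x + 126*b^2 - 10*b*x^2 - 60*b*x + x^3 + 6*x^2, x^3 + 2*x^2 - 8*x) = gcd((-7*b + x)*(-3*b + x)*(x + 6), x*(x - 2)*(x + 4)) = 1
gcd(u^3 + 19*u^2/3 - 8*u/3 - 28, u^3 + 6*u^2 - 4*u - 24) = u^2 + 4*u - 12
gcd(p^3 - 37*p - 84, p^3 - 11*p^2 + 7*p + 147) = p^2 - 4*p - 21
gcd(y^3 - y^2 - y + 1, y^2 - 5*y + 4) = y - 1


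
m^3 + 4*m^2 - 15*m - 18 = (m - 3)*(m + 1)*(m + 6)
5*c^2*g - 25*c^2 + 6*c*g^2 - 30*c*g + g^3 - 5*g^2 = (c + g)*(5*c + g)*(g - 5)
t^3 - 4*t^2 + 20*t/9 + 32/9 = (t - 8/3)*(t - 2)*(t + 2/3)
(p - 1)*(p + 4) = p^2 + 3*p - 4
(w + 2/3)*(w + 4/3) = w^2 + 2*w + 8/9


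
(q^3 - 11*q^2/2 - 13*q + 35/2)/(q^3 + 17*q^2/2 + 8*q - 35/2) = (q - 7)/(q + 7)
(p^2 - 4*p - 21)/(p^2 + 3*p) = (p - 7)/p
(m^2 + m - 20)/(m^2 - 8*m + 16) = (m + 5)/(m - 4)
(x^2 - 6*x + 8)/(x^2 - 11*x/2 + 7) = 2*(x - 4)/(2*x - 7)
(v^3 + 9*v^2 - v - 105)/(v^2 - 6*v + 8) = (v^3 + 9*v^2 - v - 105)/(v^2 - 6*v + 8)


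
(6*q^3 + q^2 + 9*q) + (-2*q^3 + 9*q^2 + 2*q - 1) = 4*q^3 + 10*q^2 + 11*q - 1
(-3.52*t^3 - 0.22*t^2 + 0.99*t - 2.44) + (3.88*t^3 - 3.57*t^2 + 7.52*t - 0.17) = 0.36*t^3 - 3.79*t^2 + 8.51*t - 2.61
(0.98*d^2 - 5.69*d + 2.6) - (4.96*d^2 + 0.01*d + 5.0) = -3.98*d^2 - 5.7*d - 2.4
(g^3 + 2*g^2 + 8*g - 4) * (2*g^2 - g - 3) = 2*g^5 + 3*g^4 + 11*g^3 - 22*g^2 - 20*g + 12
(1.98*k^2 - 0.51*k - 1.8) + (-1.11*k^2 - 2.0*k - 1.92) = 0.87*k^2 - 2.51*k - 3.72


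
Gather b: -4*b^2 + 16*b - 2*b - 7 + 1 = -4*b^2 + 14*b - 6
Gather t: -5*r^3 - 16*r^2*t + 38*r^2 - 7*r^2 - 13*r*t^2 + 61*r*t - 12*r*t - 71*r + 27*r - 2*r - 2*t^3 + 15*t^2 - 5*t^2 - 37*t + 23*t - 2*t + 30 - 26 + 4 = -5*r^3 + 31*r^2 - 46*r - 2*t^3 + t^2*(10 - 13*r) + t*(-16*r^2 + 49*r - 16) + 8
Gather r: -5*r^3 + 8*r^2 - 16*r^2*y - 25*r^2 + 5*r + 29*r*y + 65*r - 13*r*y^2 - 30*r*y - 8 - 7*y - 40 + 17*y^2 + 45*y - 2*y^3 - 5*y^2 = -5*r^3 + r^2*(-16*y - 17) + r*(-13*y^2 - y + 70) - 2*y^3 + 12*y^2 + 38*y - 48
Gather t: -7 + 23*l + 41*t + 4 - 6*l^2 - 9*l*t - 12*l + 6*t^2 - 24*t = -6*l^2 + 11*l + 6*t^2 + t*(17 - 9*l) - 3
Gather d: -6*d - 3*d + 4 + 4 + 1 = 9 - 9*d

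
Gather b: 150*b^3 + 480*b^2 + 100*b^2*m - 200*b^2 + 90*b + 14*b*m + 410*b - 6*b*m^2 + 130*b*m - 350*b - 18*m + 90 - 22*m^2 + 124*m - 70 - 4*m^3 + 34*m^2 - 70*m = 150*b^3 + b^2*(100*m + 280) + b*(-6*m^2 + 144*m + 150) - 4*m^3 + 12*m^2 + 36*m + 20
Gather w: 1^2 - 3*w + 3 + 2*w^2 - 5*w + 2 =2*w^2 - 8*w + 6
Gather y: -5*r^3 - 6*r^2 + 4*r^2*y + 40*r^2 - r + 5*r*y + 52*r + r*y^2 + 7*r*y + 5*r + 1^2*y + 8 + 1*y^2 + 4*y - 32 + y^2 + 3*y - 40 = -5*r^3 + 34*r^2 + 56*r + y^2*(r + 2) + y*(4*r^2 + 12*r + 8) - 64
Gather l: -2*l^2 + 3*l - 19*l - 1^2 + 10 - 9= -2*l^2 - 16*l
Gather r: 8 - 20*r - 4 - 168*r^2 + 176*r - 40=-168*r^2 + 156*r - 36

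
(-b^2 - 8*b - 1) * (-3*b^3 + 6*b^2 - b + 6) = 3*b^5 + 18*b^4 - 44*b^3 - 4*b^2 - 47*b - 6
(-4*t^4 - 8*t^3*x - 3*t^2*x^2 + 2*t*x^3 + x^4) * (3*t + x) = -12*t^5 - 28*t^4*x - 17*t^3*x^2 + 3*t^2*x^3 + 5*t*x^4 + x^5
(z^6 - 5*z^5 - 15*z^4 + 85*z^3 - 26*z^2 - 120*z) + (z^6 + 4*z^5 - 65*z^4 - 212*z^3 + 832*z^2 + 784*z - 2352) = 2*z^6 - z^5 - 80*z^4 - 127*z^3 + 806*z^2 + 664*z - 2352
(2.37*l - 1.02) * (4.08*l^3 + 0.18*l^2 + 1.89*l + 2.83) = 9.6696*l^4 - 3.735*l^3 + 4.2957*l^2 + 4.7793*l - 2.8866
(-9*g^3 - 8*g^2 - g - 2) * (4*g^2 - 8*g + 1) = -36*g^5 + 40*g^4 + 51*g^3 - 8*g^2 + 15*g - 2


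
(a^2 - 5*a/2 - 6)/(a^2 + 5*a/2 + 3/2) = (a - 4)/(a + 1)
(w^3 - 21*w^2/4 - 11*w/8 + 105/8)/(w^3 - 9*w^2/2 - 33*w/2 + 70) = (8*w^2 - 2*w - 21)/(4*(2*w^2 + w - 28))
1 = 1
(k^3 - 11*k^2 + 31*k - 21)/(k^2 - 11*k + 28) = (k^2 - 4*k + 3)/(k - 4)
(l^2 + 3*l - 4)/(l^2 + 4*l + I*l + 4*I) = (l - 1)/(l + I)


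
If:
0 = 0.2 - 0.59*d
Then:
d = 0.34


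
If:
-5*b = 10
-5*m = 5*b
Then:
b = -2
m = 2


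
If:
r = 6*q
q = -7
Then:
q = -7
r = -42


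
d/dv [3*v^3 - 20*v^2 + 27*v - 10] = 9*v^2 - 40*v + 27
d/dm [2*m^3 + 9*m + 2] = 6*m^2 + 9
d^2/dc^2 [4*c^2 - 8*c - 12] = 8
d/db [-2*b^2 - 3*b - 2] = -4*b - 3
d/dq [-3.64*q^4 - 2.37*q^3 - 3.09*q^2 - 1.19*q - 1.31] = -14.56*q^3 - 7.11*q^2 - 6.18*q - 1.19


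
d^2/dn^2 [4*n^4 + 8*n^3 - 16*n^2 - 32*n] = 48*n^2 + 48*n - 32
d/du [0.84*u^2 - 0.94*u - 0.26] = 1.68*u - 0.94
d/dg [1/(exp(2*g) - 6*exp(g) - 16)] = 2*(3 - exp(g))*exp(g)/(-exp(2*g) + 6*exp(g) + 16)^2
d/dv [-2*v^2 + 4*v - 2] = 4 - 4*v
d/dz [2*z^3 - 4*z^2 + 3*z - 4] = 6*z^2 - 8*z + 3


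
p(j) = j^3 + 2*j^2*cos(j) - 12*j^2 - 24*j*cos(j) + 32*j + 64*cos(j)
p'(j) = -2*j^2*sin(j) + 3*j^2 + 24*j*sin(j) + 4*j*cos(j) - 24*j - 64*sin(j) - 24*cos(j) + 32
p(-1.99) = -167.80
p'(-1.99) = 213.97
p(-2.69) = -321.07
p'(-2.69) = 211.96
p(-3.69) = -485.14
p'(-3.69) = 100.75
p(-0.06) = 63.37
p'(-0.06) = 13.18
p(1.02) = 42.99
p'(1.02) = -35.23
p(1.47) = 27.61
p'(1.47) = -31.49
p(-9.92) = -2913.47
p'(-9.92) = 384.24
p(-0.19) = 60.88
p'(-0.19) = 25.32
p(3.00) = 5.10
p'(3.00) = -2.53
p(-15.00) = -7218.97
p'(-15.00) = 1699.17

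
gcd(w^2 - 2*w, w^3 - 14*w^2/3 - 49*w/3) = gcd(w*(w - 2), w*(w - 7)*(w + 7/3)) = w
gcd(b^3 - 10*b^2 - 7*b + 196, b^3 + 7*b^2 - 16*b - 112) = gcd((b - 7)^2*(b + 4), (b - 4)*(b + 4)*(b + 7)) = b + 4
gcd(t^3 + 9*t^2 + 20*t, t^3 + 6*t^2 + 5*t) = t^2 + 5*t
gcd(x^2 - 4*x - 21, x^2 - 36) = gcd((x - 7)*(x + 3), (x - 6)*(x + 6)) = 1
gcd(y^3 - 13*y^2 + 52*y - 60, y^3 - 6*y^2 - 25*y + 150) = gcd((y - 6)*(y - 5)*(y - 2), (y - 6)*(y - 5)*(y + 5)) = y^2 - 11*y + 30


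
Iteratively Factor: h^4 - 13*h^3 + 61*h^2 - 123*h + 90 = (h - 5)*(h^3 - 8*h^2 + 21*h - 18) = (h - 5)*(h - 2)*(h^2 - 6*h + 9) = (h - 5)*(h - 3)*(h - 2)*(h - 3)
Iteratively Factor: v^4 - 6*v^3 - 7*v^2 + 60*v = (v + 3)*(v^3 - 9*v^2 + 20*v) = (v - 5)*(v + 3)*(v^2 - 4*v) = (v - 5)*(v - 4)*(v + 3)*(v)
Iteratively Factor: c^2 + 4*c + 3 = (c + 3)*(c + 1)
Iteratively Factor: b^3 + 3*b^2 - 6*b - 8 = (b + 1)*(b^2 + 2*b - 8) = (b + 1)*(b + 4)*(b - 2)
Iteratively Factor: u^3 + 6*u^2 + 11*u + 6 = (u + 1)*(u^2 + 5*u + 6) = (u + 1)*(u + 2)*(u + 3)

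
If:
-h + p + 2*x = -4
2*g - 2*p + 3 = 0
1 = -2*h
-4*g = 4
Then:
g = -1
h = -1/2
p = 1/2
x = -5/2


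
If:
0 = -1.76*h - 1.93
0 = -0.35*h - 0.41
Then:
No Solution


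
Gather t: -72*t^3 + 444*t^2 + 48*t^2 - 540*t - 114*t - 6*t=-72*t^3 + 492*t^2 - 660*t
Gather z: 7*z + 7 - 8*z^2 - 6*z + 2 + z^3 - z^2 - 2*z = z^3 - 9*z^2 - z + 9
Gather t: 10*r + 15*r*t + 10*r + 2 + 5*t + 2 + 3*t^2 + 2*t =20*r + 3*t^2 + t*(15*r + 7) + 4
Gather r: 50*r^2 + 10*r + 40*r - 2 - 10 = 50*r^2 + 50*r - 12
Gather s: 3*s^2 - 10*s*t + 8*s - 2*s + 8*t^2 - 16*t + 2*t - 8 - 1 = 3*s^2 + s*(6 - 10*t) + 8*t^2 - 14*t - 9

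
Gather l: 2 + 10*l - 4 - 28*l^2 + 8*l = -28*l^2 + 18*l - 2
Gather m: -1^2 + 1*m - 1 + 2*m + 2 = 3*m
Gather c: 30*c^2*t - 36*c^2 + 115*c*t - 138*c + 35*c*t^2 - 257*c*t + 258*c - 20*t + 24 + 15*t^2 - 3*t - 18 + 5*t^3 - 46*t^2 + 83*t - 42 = c^2*(30*t - 36) + c*(35*t^2 - 142*t + 120) + 5*t^3 - 31*t^2 + 60*t - 36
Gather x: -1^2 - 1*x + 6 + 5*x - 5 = 4*x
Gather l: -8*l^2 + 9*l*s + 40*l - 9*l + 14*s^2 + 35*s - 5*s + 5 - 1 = -8*l^2 + l*(9*s + 31) + 14*s^2 + 30*s + 4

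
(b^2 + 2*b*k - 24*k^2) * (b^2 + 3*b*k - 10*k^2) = b^4 + 5*b^3*k - 28*b^2*k^2 - 92*b*k^3 + 240*k^4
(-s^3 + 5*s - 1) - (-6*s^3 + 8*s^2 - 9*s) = 5*s^3 - 8*s^2 + 14*s - 1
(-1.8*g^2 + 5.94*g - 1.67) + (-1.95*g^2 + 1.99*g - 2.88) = -3.75*g^2 + 7.93*g - 4.55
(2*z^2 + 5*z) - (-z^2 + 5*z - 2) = 3*z^2 + 2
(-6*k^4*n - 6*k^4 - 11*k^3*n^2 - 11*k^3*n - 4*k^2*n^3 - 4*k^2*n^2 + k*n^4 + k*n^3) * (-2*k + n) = 12*k^5*n + 12*k^5 + 16*k^4*n^2 + 16*k^4*n - 3*k^3*n^3 - 3*k^3*n^2 - 6*k^2*n^4 - 6*k^2*n^3 + k*n^5 + k*n^4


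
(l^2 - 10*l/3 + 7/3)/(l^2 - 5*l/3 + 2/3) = (3*l - 7)/(3*l - 2)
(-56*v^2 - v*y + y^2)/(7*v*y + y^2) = (-8*v + y)/y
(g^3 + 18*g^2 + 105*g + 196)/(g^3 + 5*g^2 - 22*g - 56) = (g^2 + 11*g + 28)/(g^2 - 2*g - 8)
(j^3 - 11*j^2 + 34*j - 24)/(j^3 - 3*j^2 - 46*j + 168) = (j - 1)/(j + 7)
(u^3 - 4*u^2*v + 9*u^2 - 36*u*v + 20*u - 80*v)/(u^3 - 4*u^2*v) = 1 + 9/u + 20/u^2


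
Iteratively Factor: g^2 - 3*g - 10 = (g + 2)*(g - 5)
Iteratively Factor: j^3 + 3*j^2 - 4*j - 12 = (j - 2)*(j^2 + 5*j + 6) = (j - 2)*(j + 2)*(j + 3)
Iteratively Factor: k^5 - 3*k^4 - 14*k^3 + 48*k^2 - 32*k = (k + 4)*(k^4 - 7*k^3 + 14*k^2 - 8*k) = (k - 1)*(k + 4)*(k^3 - 6*k^2 + 8*k) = (k - 2)*(k - 1)*(k + 4)*(k^2 - 4*k) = k*(k - 2)*(k - 1)*(k + 4)*(k - 4)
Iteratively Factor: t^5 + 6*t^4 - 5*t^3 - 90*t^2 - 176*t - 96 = (t - 4)*(t^4 + 10*t^3 + 35*t^2 + 50*t + 24) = (t - 4)*(t + 3)*(t^3 + 7*t^2 + 14*t + 8) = (t - 4)*(t + 3)*(t + 4)*(t^2 + 3*t + 2) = (t - 4)*(t + 1)*(t + 3)*(t + 4)*(t + 2)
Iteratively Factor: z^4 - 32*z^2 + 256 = (z + 4)*(z^3 - 4*z^2 - 16*z + 64) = (z - 4)*(z + 4)*(z^2 - 16) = (z - 4)^2*(z + 4)*(z + 4)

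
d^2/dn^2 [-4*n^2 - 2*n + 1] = -8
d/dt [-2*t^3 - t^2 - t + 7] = -6*t^2 - 2*t - 1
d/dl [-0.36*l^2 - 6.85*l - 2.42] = -0.72*l - 6.85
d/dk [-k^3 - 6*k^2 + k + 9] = -3*k^2 - 12*k + 1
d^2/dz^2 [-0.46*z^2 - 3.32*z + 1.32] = -0.920000000000000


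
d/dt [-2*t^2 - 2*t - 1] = -4*t - 2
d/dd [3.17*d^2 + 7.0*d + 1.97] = 6.34*d + 7.0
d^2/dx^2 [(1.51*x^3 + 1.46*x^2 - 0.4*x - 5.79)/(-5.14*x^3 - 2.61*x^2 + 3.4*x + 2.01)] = (-36.6307239999999*x^6 - 94.92552*x^5 + 1527.53604*x^4 + 974.392818*x^3 - 428.745042*x^2 + 26.6174099999999*x + 177.350346)/(135.796744*x^9 + 206.865468*x^8 - 164.437338*x^7 - 415.204767*x^6 - 53.017944*x^5 + 260.198397*x^4 + 130.014782*x^3 - 38.072817*x^2 - 41.20902*x - 8.120601)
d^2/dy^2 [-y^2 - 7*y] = -2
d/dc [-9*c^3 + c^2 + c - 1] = -27*c^2 + 2*c + 1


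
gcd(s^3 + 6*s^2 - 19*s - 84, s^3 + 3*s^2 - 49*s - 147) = s^2 + 10*s + 21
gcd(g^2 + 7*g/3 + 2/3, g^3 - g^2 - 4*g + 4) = g + 2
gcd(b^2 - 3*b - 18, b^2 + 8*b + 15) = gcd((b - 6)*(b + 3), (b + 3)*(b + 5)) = b + 3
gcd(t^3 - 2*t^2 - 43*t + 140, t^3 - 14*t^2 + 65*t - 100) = t^2 - 9*t + 20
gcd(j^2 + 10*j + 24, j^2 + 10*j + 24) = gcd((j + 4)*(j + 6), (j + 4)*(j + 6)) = j^2 + 10*j + 24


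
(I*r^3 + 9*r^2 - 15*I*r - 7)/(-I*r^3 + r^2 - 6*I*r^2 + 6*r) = (-r^3 + 9*I*r^2 + 15*r - 7*I)/(r*(r^2 + r*(6 + I) + 6*I))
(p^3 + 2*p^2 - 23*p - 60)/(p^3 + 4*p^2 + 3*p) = (p^2 - p - 20)/(p*(p + 1))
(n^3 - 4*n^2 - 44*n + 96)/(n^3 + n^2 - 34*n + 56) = (n^2 - 2*n - 48)/(n^2 + 3*n - 28)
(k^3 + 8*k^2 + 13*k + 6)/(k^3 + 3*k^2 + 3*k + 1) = (k + 6)/(k + 1)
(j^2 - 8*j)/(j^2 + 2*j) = (j - 8)/(j + 2)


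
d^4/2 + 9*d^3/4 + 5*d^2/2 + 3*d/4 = d*(d/2 + 1/2)*(d + 1/2)*(d + 3)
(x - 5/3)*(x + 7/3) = x^2 + 2*x/3 - 35/9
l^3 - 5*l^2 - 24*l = l*(l - 8)*(l + 3)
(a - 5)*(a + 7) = a^2 + 2*a - 35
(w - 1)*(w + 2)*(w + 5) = w^3 + 6*w^2 + 3*w - 10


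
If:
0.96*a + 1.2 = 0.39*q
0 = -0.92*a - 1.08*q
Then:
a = -0.93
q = 0.79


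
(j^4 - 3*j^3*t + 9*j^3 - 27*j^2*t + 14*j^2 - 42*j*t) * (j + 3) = j^5 - 3*j^4*t + 12*j^4 - 36*j^3*t + 41*j^3 - 123*j^2*t + 42*j^2 - 126*j*t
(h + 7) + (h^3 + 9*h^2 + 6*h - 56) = h^3 + 9*h^2 + 7*h - 49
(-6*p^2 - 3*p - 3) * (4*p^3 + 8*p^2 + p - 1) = -24*p^5 - 60*p^4 - 42*p^3 - 21*p^2 + 3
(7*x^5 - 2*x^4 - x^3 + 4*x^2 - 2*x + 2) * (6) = 42*x^5 - 12*x^4 - 6*x^3 + 24*x^2 - 12*x + 12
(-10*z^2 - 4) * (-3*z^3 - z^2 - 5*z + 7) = 30*z^5 + 10*z^4 + 62*z^3 - 66*z^2 + 20*z - 28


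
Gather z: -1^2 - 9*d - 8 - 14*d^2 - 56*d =-14*d^2 - 65*d - 9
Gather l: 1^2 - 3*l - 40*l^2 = -40*l^2 - 3*l + 1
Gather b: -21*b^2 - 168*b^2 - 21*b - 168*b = -189*b^2 - 189*b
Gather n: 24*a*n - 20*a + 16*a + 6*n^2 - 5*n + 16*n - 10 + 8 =-4*a + 6*n^2 + n*(24*a + 11) - 2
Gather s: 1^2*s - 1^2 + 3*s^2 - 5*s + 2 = 3*s^2 - 4*s + 1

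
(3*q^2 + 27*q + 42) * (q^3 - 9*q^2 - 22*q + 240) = 3*q^5 - 267*q^3 - 252*q^2 + 5556*q + 10080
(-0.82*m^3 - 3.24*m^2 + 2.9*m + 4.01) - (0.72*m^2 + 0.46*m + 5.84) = -0.82*m^3 - 3.96*m^2 + 2.44*m - 1.83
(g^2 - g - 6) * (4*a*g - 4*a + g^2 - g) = 4*a*g^3 - 8*a*g^2 - 20*a*g + 24*a + g^4 - 2*g^3 - 5*g^2 + 6*g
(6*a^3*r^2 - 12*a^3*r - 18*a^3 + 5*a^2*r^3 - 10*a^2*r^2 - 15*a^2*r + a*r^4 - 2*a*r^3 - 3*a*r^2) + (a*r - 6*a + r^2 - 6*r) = 6*a^3*r^2 - 12*a^3*r - 18*a^3 + 5*a^2*r^3 - 10*a^2*r^2 - 15*a^2*r + a*r^4 - 2*a*r^3 - 3*a*r^2 + a*r - 6*a + r^2 - 6*r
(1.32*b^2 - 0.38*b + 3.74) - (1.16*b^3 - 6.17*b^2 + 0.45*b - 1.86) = -1.16*b^3 + 7.49*b^2 - 0.83*b + 5.6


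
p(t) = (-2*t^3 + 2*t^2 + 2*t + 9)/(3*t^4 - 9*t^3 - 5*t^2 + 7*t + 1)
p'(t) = (-6*t^2 + 4*t + 2)/(3*t^4 - 9*t^3 - 5*t^2 + 7*t + 1) + (-12*t^3 + 27*t^2 + 10*t - 7)*(-2*t^3 + 2*t^2 + 2*t + 9)/(3*t^4 - 9*t^3 - 5*t^2 + 7*t + 1)^2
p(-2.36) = 0.25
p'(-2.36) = 0.17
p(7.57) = -0.13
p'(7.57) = 0.03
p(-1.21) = 1.72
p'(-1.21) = 7.93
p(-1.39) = 0.91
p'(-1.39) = 2.51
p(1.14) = -1.89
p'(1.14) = 7.30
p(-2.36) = 0.25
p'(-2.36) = 0.17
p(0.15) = 4.89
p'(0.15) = -11.35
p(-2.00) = 0.33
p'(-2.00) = 0.33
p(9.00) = -0.10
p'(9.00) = 0.02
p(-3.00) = 0.18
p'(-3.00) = 0.07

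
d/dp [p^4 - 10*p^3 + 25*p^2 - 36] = 2*p*(2*p^2 - 15*p + 25)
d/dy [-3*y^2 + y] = 1 - 6*y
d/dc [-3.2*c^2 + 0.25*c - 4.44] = 0.25 - 6.4*c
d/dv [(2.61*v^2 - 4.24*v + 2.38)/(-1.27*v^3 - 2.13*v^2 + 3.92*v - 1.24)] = (3.3147*v^4 - 10.7696*v^3 + 10.2678*v^2 + 3.666*v - 4.072)/(1.6129*v^6 + 5.4102*v^5 - 5.4199*v^4 - 13.5496*v^3 + 20.6488*v^2 - 9.7216*v + 1.5376)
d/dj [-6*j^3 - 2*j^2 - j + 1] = -18*j^2 - 4*j - 1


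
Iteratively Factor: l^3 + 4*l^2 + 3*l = (l + 3)*(l^2 + l) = l*(l + 3)*(l + 1)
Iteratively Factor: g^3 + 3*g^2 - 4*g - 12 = (g + 3)*(g^2 - 4) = (g + 2)*(g + 3)*(g - 2)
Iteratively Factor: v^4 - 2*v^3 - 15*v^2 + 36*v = (v - 3)*(v^3 + v^2 - 12*v) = (v - 3)^2*(v^2 + 4*v) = (v - 3)^2*(v + 4)*(v)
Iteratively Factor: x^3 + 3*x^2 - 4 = (x - 1)*(x^2 + 4*x + 4) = (x - 1)*(x + 2)*(x + 2)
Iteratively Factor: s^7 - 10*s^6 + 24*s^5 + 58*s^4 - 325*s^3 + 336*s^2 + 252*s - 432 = (s + 3)*(s^6 - 13*s^5 + 63*s^4 - 131*s^3 + 68*s^2 + 132*s - 144) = (s - 3)*(s + 3)*(s^5 - 10*s^4 + 33*s^3 - 32*s^2 - 28*s + 48) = (s - 4)*(s - 3)*(s + 3)*(s^4 - 6*s^3 + 9*s^2 + 4*s - 12) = (s - 4)*(s - 3)*(s - 2)*(s + 3)*(s^3 - 4*s^2 + s + 6) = (s - 4)*(s - 3)^2*(s - 2)*(s + 3)*(s^2 - s - 2) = (s - 4)*(s - 3)^2*(s - 2)^2*(s + 3)*(s + 1)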